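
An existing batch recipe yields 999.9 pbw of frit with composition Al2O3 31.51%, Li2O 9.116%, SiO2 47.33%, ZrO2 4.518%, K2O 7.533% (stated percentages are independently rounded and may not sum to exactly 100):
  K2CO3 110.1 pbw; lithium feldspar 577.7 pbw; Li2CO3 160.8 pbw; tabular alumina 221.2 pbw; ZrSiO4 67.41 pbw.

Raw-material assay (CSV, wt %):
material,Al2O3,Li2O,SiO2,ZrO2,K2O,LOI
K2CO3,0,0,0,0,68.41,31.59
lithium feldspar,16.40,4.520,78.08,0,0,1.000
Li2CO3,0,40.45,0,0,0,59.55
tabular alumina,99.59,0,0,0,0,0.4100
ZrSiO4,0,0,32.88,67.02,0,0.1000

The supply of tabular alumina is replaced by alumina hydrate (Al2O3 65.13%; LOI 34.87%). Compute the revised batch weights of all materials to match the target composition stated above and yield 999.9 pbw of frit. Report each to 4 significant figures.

All arithmetic holds full precision in every operation; the intermediate values appear (rounded to 4 significant digits) in the printout. Every reported number receives exactly one rounding; the derived quantities, which include the totals, the five compositions, yield, net glass mass, ignition loss, are carried in exact precision, as quoted within question or answer, from the batch weights for 999.9 pbw of glass.
The oxide mass targets at 999.9 pbw frit:
  Al2O3: 31.51% × 999.9 = 315.1 pbw
  Li2O: 9.116% × 999.9 = 91.15 pbw
  SiO2: 47.33% × 999.9 = 473.3 pbw
  ZrO2: 4.518% × 999.9 = 45.18 pbw
  K2O: 7.533% × 999.9 = 75.32 pbw
Per-oxide balance check given the weights on record, against the basis in use (every target is met by its sum inside rounding margins):
  Al2O3: 577.7·0.1640 + 338.3·0.6513 = 315.1 pbw (target 315.1 pbw)
  Li2O: 577.7·0.04520 + 160.8·0.4045 = 91.16 pbw (target 91.15 pbw)
  SiO2: 577.7·0.7808 + 67.41·0.3288 = 473.2 pbw (target 473.3 pbw)
  ZrO2: 67.41·0.6702 = 45.18 pbw (target 45.18 pbw)
  K2O: 110.1·0.6841 = 75.32 pbw (target 75.32 pbw)
Glass-mass closure: total charge less LOI = 1000 pbw (targets for the oxides total 1000 pbw; with the basis standing at 999.9 pbw — a pure rounding effect).
Summing the batch: Σ batch = 1254 pbw; loss to ignition Σ batch·LOI = 254.3 pbw; glass ÷ batch gives a yield of 79.72%.

Revised batch per 999.9 pbw frit:
  K2CO3: 110.1 pbw
  lithium feldspar: 577.7 pbw
  Li2CO3: 160.8 pbw
  alumina hydrate: 338.3 pbw
  ZrSiO4: 67.41 pbw
Total batch = 1254 pbw; LOI loss = 254.3 pbw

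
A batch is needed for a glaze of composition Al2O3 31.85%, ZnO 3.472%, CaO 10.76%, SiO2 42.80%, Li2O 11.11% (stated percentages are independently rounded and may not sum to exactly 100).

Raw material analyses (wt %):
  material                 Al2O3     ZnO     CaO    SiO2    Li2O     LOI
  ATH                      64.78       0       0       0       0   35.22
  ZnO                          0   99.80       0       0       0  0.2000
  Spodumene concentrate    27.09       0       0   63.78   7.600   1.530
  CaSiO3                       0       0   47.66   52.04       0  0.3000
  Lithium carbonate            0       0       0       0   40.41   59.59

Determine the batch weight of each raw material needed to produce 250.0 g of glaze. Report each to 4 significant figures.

All arithmetic maintains full precision through every step; the intermediate values are displayed, with 4-significant-figure rounding, as written. A single rounding finalizes every reported number; the derived quantities are rebuilt from the weighed amounts per 250.0 g of glass at full float precision (the yield, LOI, the five compositions, the totals, glass mass), precisely as stated by question or answer.
Target masses of each oxide per 250.0 g glaze:
  Al2O3: 31.85% × 250.0 = 79.62 g
  ZnO: 3.472% × 250.0 = 8.680 g
  CaO: 10.76% × 250.0 = 26.90 g
  SiO2: 42.80% × 250.0 = 107.0 g
  Li2O: 11.11% × 250.0 = 27.78 g
Sums-versus-targets review applying the batch weights above, under the basis named above (each sum matches its target mass inside rounding margins):
  Al2O3: 72.02·0.6478 + 121.7·0.2709 = 79.62 g (target 79.62 g)
  ZnO: 8.697·0.9980 = 8.680 g (target 8.680 g)
  CaO: 56.44·0.4766 = 26.90 g (target 26.90 g)
  SiO2: 121.7·0.6378 + 56.44·0.5204 = 107.0 g (target 107.0 g)
  Li2O: 121.7·0.07600 + 45.84·0.4041 = 27.77 g (target 27.78 g)
Glass mass check: net batch after ignition = 250.0 g (targets for the oxides total 250.0 g; versus the stated basis of 250.0 g — rounding explains the deltas).
Adding the batch up: Σ batch = 304.7 g; LOI removed, Σ of batch·LOI: 54.73 g; yield: glass divided by total = 82.04%.

Batch per 250.0 g glaze:
  ATH: 72.02 g
  ZnO: 8.697 g
  Spodumene concentrate: 121.7 g
  CaSiO3: 56.44 g
  Lithium carbonate: 45.84 g
Total batch = 304.7 g; LOI loss = 54.73 g; yield = 82.04%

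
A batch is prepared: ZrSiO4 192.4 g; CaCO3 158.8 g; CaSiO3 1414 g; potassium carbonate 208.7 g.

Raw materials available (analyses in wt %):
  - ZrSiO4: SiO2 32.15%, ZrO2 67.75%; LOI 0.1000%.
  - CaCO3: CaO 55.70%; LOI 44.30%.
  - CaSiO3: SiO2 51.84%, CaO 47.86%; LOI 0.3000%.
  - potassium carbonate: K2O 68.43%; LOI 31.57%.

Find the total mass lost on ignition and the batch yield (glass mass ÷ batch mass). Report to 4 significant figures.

LOI loss = 140.7 g; glass = 1833 g; yield = 92.87%

Every computation holds full precision throughout. In-progress results are displayed rounded to four significant digits alongside each step. Exactly one rounding lands on each reported value — the derived quantities (yield, four oxide percentages, totals, LOI, glass mass) are carried using the weight values per 1833 g of glass in full float precision, as quoted within either problem or answer.
LOI of each material in turn:
  ZrSiO4: 192.4 × 0.001000 = 0.1924 g
  CaCO3: 158.8 × 0.4430 = 70.35 g
  CaSiO3: 1414 × 0.003000 = 4.242 g
  potassium carbonate: 208.7 × 0.3157 = 65.89 g
Total LOI = 140.7 g
Glass = batch − LOI = 1974 − 140.7 = 1833 g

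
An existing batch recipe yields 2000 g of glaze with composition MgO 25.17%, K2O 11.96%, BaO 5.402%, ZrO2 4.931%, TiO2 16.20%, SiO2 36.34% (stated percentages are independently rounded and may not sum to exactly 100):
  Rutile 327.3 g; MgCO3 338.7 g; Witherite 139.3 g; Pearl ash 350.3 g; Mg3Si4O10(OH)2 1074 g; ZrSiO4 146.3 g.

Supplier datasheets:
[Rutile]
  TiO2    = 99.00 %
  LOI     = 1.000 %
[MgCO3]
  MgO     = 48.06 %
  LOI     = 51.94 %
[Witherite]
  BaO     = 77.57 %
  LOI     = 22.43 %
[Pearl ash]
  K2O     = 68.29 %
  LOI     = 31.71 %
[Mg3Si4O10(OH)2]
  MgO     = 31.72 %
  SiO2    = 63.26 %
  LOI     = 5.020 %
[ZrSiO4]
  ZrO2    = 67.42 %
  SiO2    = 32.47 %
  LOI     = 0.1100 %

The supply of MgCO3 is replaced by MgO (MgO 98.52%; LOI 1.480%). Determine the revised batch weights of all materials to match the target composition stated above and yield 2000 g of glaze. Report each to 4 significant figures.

The whole derivation holds exact precision all the way through — in-progress results are printed (rounded to four significant figures) in the printout — every reported result includes exactly one rounding. Derived quantities (six oxide percentages, the totals, LOI, yield, glass mass) are re-derived from the weighed amounts at 2000 g of glass in exact precision as written in the problem or answer text.
Oxide mass targets, per 2000 g glaze:
  MgO: 25.17% × 2000 = 503.4 g
  K2O: 11.96% × 2000 = 239.2 g
  BaO: 5.402% × 2000 = 108.0 g
  ZrO2: 4.931% × 2000 = 98.62 g
  TiO2: 16.20% × 2000 = 324.0 g
  SiO2: 36.34% × 2000 = 726.8 g
Per-oxide balance check working from each reported weight, for the quoted basis mass (target by target, the sums agree within answer rounding):
  MgO: 165.2·0.9852 + 1074·0.3172 = 503.4 g (target 503.4 g)
  K2O: 350.3·0.6829 = 239.2 g (target 239.2 g)
  BaO: 139.3·0.7757 = 108.1 g (target 108.0 g)
  ZrO2: 146.3·0.6742 = 98.64 g (target 98.62 g)
  TiO2: 327.3·0.9900 = 324.0 g (target 324.0 g)
  SiO2: 1074·0.6326 + 146.3·0.3247 = 726.9 g (target 726.8 g)
Glass-mass bookkeeping: net batch after ignition = 2000 g (oxide target masses add up to 2000 g; the stated basis being 2000 g — a pure rounding effect).
Batch grand total — Σ batch = 2202 g; the LOI term Σ batch·LOI equals 202.1 g; yield = glass ÷ total batch = 90.82%.

Revised batch per 2000 g glaze:
  Rutile: 327.3 g
  MgO: 165.2 g
  Witherite: 139.3 g
  Pearl ash: 350.3 g
  Mg3Si4O10(OH)2: 1074 g
  ZrSiO4: 146.3 g
Total batch = 2202 g; LOI loss = 202.1 g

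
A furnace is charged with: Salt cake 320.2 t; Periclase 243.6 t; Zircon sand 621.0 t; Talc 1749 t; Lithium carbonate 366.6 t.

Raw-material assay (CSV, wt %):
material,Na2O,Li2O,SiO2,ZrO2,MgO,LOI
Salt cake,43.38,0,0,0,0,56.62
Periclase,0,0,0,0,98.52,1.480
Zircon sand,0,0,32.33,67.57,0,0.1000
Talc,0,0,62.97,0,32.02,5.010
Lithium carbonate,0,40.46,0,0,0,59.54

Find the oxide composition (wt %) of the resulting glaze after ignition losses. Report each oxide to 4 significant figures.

All internal work runs at exact precision at every stage — working values are shown (rounded to 4 significant figures) alongside each step — a single rounding finalizes each reported number — derived quantities, including the yield, ignition loss, the five compositions, net glass mass, the totals, are rebuilt starting from the weights for 2809 t of glass at exact precision, exactly as shown in the problem or the answer.
Per-oxide mass from batch:
  Na2O: 320.2·0.4338 = 138.9 t
  Li2O: 366.6·0.4046 = 148.3 t
  SiO2: 621.0·0.3233 + 1749·0.6297 = 1302 t
  ZrO2: 621.0·0.6757 = 419.6 t
  MgO: 243.6·0.9852 + 1749·0.3202 = 800.0 t
LOI: 320.2·0.5662 + 243.6·0.01480 + 621.0·0.001000 + 1749·0.05010 + 366.6·0.5954 = 491.4 t
batch − LOI leaves glass = 3300 − 491.4 = 2809 t (= the summed oxide contributions)
each wt % is 100 × oxide ÷ glass

Glass mass = 2809 t (batch 3300 − LOI 491.4).
Composition: Na2O 4.945%, Li2O 5.280%, SiO2 46.36%, ZrO2 14.94%, MgO 28.48%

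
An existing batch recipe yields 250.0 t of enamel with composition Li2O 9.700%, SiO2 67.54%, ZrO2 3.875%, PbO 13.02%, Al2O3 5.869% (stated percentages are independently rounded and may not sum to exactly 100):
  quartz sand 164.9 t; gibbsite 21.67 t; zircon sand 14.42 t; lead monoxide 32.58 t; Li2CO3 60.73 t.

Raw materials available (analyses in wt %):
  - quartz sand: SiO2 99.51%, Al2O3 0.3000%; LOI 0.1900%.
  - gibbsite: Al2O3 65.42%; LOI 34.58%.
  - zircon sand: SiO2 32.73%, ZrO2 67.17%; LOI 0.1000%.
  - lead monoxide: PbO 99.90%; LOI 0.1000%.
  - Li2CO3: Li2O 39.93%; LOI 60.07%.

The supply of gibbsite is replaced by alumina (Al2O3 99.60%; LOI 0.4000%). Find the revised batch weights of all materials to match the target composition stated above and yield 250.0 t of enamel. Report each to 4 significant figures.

The intermediate values appear rounded off to 4 significant digits within the worked lines; all internal work maintains exact precision through the solve. Each reported figure carries a single rounding. All derived quantities are computed using the weight values per 250.0 t of glass in full precision (LOI, the five compositions, net glass mass, the yield, the totals), exactly as shown in either problem or answer.
Target oxide masses per 250.0 t enamel:
  Li2O: 9.700% × 250.0 = 24.25 t
  SiO2: 67.54% × 250.0 = 168.8 t
  ZrO2: 3.875% × 250.0 = 9.688 t
  PbO: 13.02% × 250.0 = 32.55 t
  Al2O3: 5.869% × 250.0 = 14.67 t
Verifying the oxide balance per the reported batch figures, versus the basis set out (oxide sums agree with the targets net of answer rounding effects):
  Li2O: 60.73·0.3993 = 24.25 t (target 24.25 t)
  SiO2: 164.9·0.9951 + 14.42·0.3273 = 168.8 t (target 168.8 t)
  ZrO2: 14.42·0.6717 = 9.686 t (target 9.688 t)
  PbO: 32.58·0.9990 = 32.55 t (target 32.55 t)
  Al2O3: 164.9·0.003000 + 14.23·0.9960 = 14.67 t (target 14.67 t)
Glass-mass bookkeeping: the batch minus its LOI: 250.0 t (oxide target masses add up to 250.0 t; against the stated basis, 250.0 t — differing by rounding only).
Total batch = Σ batch = 286.9 t; loss to ignition Σ batch·LOI = 36.90 t; yield, glass over the total, = 87.14%.

Revised batch per 250.0 t enamel:
  quartz sand: 164.9 t
  alumina: 14.23 t
  zircon sand: 14.42 t
  lead monoxide: 32.58 t
  Li2CO3: 60.73 t
Total batch = 286.9 t; LOI loss = 36.90 t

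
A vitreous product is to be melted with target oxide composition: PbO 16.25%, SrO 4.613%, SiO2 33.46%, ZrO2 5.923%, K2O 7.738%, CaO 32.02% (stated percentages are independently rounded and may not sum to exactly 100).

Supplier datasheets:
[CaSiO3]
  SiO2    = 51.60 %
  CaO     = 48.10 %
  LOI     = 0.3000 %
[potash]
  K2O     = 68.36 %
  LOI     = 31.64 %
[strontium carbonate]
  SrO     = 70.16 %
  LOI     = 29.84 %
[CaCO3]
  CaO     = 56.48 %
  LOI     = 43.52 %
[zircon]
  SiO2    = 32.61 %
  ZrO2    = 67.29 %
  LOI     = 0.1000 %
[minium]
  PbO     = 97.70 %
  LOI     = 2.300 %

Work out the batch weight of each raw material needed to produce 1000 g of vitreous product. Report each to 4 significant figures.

Batch per 1000 g vitreous product:
  CaSiO3: 592.8 g
  potash: 113.2 g
  strontium carbonate: 65.75 g
  CaCO3: 62.06 g
  zircon: 88.02 g
  minium: 166.3 g
Total batch = 1088 g; LOI loss = 88.14 g; yield = 91.90%

The intermediate values appear (rounded to 4 significant figures) on the page — all internal work runs at full precision from first step to last; each reported result is rounded a single time — derived quantities are rebuilt using the weight values on 1000 g of glass in exact precision (ignition loss, glass mass, the yield, the totals, six oxide percentages) as they appear in the problem or answer text.
Oxide mass targets, per 1000 g vitreous product:
  PbO: 16.25% × 1000 = 162.5 g
  SrO: 4.613% × 1000 = 46.13 g
  SiO2: 33.46% × 1000 = 334.6 g
  ZrO2: 5.923% × 1000 = 59.23 g
  K2O: 7.738% × 1000 = 77.38 g
  CaO: 32.02% × 1000 = 320.2 g
A balance pass over the oxides, working from each reported weight, on the stated basis (summed amounts equal target values exact up to rounding of places):
  PbO: 166.3·0.9770 = 162.5 g (target 162.5 g)
  SrO: 65.75·0.7016 = 46.13 g (target 46.13 g)
  SiO2: 592.8·0.5160 + 88.02·0.3261 = 334.6 g (target 334.6 g)
  ZrO2: 88.02·0.6729 = 59.23 g (target 59.23 g)
  K2O: 113.2·0.6836 = 77.38 g (target 77.38 g)
  CaO: 592.8·0.4810 + 62.06·0.5648 = 320.2 g (target 320.2 g)
Glass mass check: batch Σ − ignition loss = 1000 g (targets for the oxides total 1000 g; stated basis 1000 g — differing by rounding only).
Whole-batch sum: Σ batch = 1088 g; LOI removed, Σ of batch·LOI: 88.14 g; glass ÷ batch gives a yield of 91.90%.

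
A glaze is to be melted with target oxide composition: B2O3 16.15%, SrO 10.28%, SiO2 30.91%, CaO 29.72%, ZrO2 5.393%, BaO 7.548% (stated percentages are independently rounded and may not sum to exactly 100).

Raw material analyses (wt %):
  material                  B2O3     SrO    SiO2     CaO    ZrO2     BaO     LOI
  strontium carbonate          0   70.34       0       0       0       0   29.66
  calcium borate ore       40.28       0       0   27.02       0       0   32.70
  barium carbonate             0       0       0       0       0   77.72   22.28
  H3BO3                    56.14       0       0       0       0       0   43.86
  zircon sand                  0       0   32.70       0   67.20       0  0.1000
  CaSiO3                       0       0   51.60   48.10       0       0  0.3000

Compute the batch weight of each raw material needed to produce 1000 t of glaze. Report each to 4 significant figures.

The whole derivation maintains full precision in every operation. In-progress results are shown rounded to four significant digits at each printed step. A single rounding completes each reported result. All derived quantities, including ignition loss, the six compositions, glass mass, the totals, the yield, are recomputed from the weighed amounts at 1000 t of glass at full float precision as quoted within the question or the answer.
Oxide mass targets, per 1000 t glaze:
  B2O3: 16.15% × 1000 = 161.5 t
  SrO: 10.28% × 1000 = 102.8 t
  SiO2: 30.91% × 1000 = 309.1 t
  CaO: 29.72% × 1000 = 297.2 t
  ZrO2: 5.393% × 1000 = 53.93 t
  BaO: 7.548% × 1000 = 75.48 t
Checking each oxide sum applying the batch weights above, at the basis given (sums match the target masses exact up to rounding of places):
  B2O3: 124.1·0.4028 + 198.6·0.5614 = 161.5 t (target 161.5 t)
  SrO: 146.1·0.7034 = 102.8 t (target 102.8 t)
  SiO2: 80.25·0.3270 + 548.2·0.5160 = 309.1 t (target 309.1 t)
  CaO: 124.1·0.2702 + 548.2·0.4810 = 297.2 t (target 297.2 t)
  ZrO2: 80.25·0.6720 = 53.93 t (target 53.93 t)
  BaO: 97.12·0.7772 = 75.48 t (target 75.48 t)
Glass-mass closure: the batch minus its LOI: 1000 t (oxide target masses add up to 1000 t; against the stated basis, 1000 t — differing by rounding only).
Summing the batch: Σ batch = 1194 t; ignition loss, Σ(batch × LOI) = 194.4 t; yield = glass ÷ total batch = 83.73%.

Batch per 1000 t glaze:
  strontium carbonate: 146.1 t
  calcium borate ore: 124.1 t
  barium carbonate: 97.12 t
  H3BO3: 198.6 t
  zircon sand: 80.25 t
  CaSiO3: 548.2 t
Total batch = 1194 t; LOI loss = 194.4 t; yield = 83.73%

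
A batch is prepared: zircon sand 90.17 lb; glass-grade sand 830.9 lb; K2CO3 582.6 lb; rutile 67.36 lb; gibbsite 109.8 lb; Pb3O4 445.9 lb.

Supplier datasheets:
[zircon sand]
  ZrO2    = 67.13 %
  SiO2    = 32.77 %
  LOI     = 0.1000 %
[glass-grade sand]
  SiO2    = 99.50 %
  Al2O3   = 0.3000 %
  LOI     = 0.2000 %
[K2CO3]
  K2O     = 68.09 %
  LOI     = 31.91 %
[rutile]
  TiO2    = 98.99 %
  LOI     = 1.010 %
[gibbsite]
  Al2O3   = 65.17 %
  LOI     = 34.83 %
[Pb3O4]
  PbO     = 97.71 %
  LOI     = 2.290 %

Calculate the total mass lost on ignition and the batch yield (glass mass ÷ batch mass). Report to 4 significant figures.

LOI loss = 236.8 lb; glass = 1890 lb; yield = 88.87%

Every computation maintains full float precision in all steps; intermediates are displayed rounded to 4 significant figures; each reported result carries a single rounding; all derived quantities, including the totals, yield, ignition loss, net glass mass, six oxide percentages, are recomputed starting from the weights for 1890 lb of glass at full precision exactly as printed in problem or answer.
Material-by-material LOI:
  zircon sand: 90.17 × 0.001000 = 0.09017 lb
  glass-grade sand: 830.9 × 0.002000 = 1.662 lb
  K2CO3: 582.6 × 0.3191 = 185.9 lb
  rutile: 67.36 × 0.01010 = 0.6803 lb
  gibbsite: 109.8 × 0.3483 = 38.24 lb
  Pb3O4: 445.9 × 0.02290 = 10.21 lb
Total LOI = 236.8 lb
Glass = batch − LOI = 2127 − 236.8 = 1890 lb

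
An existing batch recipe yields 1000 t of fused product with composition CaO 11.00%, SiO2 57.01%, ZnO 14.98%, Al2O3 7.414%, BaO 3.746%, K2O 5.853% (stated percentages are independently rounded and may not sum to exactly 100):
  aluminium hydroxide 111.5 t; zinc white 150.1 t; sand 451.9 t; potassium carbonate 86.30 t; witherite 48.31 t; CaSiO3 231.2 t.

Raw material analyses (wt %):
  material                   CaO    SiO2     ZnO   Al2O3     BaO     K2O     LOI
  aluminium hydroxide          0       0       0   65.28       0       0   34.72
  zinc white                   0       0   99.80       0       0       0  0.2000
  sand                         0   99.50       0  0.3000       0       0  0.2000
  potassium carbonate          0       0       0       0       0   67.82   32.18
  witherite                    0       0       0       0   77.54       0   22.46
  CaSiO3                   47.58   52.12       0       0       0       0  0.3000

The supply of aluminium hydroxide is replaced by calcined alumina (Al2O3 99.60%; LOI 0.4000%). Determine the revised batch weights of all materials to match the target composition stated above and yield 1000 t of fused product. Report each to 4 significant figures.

Revised batch per 1000 t fused product:
  calcined alumina: 73.08 t
  zinc white: 150.1 t
  sand: 451.9 t
  potassium carbonate: 86.30 t
  witherite: 48.31 t
  CaSiO3: 231.2 t
Total batch = 1041 t; LOI loss = 40.81 t

Working values appear with 4-significant-figure rounding on the page. The whole derivation keeps full precision at every stage — every reported number takes a single rounding. All derived quantities, which include the yield, the six compositions, the totals, ignition loss, glass mass, are rebuilt at full precision, as set out in the problem or answer text, from the batch weights on 1000 t of glass.
The oxide mass targets at 1000 t fused product:
  CaO: 11.00% × 1000 = 110.0 t
  SiO2: 57.01% × 1000 = 570.1 t
  ZnO: 14.98% × 1000 = 149.8 t
  Al2O3: 7.414% × 1000 = 74.14 t
  BaO: 3.746% × 1000 = 37.46 t
  K2O: 5.853% × 1000 = 58.53 t
Verifying the oxide balance per the reported batch figures, relative to the basis at hand (summed amounts equal target values exact up to rounding of places):
  CaO: 231.2·0.4758 = 110.0 t (target 110.0 t)
  SiO2: 451.9·0.9950 + 231.2·0.5212 = 570.1 t (target 570.1 t)
  ZnO: 150.1·0.9980 = 149.8 t (target 149.8 t)
  Al2O3: 73.08·0.9960 + 451.9·0.003000 = 74.14 t (target 74.14 t)
  BaO: 48.31·0.7754 = 37.46 t (target 37.46 t)
  K2O: 86.30·0.6782 = 58.53 t (target 58.53 t)
Consistency of the glass mass: net batch after ignition = 1000 t (per-oxide target masses sum to 1000 t; the stated basis being 1000 t — deltas are rounding alone).
Batch grand total — Σ batch = 1041 t; the LOI term Σ batch·LOI equals 40.81 t; as yield: glass ÷ batch → 96.08%.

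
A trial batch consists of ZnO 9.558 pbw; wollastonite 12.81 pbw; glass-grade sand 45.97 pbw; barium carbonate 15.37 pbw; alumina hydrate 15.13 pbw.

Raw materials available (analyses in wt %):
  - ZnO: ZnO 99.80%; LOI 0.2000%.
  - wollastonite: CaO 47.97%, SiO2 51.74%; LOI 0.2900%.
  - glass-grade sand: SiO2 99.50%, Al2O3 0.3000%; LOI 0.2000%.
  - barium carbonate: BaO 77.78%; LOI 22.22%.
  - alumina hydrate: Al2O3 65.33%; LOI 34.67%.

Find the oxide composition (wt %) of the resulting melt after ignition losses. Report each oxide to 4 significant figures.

Glass mass = 90.03 pbw (batch 98.84 − LOI 8.809).
Composition: CaO 6.826%, ZnO 10.60%, SiO2 58.17%, Al2O3 11.13%, BaO 13.28%

The working math keeps exact precision throughout. In-progress results appear (rounded to four significant figures) on the page; every reported figure is rounded a single time; the derived quantities, which include ignition loss, yield, glass mass, the totals, the five compositions, are carried at exact precision, as quoted within the question or the answer, starting from the weights at 90.03 pbw of glass.
What the batch supplies per oxide:
  CaO: 12.81·0.4797 = 6.145 pbw
  ZnO: 9.558·0.9980 = 9.539 pbw
  SiO2: 12.81·0.5174 + 45.97·0.9950 = 52.37 pbw
  Al2O3: 45.97·0.003000 + 15.13·0.6533 = 10.02 pbw
  BaO: 15.37·0.7778 = 11.95 pbw
LOI: 9.558·0.002000 + 12.81·0.002900 + 45.97·0.002000 + 15.37·0.2222 + 15.13·0.3467 = 8.809 pbw
batch − LOI leaves glass = 98.84 − 8.809 = 90.03 pbw (= Σ oxide masses)
each oxide over glass, ×100, is wt %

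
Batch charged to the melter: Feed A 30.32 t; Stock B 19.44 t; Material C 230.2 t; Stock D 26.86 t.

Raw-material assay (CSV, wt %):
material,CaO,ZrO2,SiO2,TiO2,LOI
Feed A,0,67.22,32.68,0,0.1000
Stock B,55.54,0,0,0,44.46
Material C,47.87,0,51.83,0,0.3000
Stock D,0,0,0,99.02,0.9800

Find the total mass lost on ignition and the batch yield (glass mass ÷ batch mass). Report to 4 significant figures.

LOI loss = 9.627 t; glass = 297.2 t; yield = 96.86%

Each numeric step keeps full float precision through the solve. The intermediate values are displayed with 4-significant-figure rounding in the printout — a single rounding produces each reported figure; derived quantities (yield, LOI, the totals, net glass mass, the four compositions) are computed from the batch weights on 297.2 t of glass in full precision precisely as stated by problem or answer.
Each material's LOI contribution:
  Feed A: 30.32 × 0.001000 = 0.03032 t
  Stock B: 19.44 × 0.4446 = 8.643 t
  Material C: 230.2 × 0.003000 = 0.6906 t
  Stock D: 26.86 × 0.009800 = 0.2632 t
Total LOI = 9.627 t
Glass = batch − LOI = 306.8 − 9.627 = 297.2 t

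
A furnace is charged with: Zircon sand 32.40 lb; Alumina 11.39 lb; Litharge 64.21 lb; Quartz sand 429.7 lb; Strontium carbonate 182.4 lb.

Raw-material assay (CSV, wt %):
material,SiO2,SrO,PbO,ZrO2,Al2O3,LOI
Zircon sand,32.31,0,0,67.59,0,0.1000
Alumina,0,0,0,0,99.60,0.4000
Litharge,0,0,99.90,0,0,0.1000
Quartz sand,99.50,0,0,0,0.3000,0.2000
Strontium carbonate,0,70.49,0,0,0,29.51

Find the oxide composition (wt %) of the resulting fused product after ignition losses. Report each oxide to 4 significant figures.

The working math runs at exact precision at every stage. In-progress results appear with 4-significant-digit rounding across the worked steps; every reported value sees exactly one rounding; derived quantities, including net glass mass, the five compositions, the totals, yield, ignition loss, are rebuilt starting from the weights for 665.3 lb of glass in full precision exactly as printed in either problem or answer.
What the batch supplies per oxide:
  SiO2: 32.40·0.3231 + 429.7·0.9950 = 438.0 lb
  SrO: 182.4·0.7049 = 128.6 lb
  PbO: 64.21·0.9990 = 64.15 lb
  ZrO2: 32.40·0.6759 = 21.90 lb
  Al2O3: 11.39·0.9960 + 429.7·0.003000 = 12.63 lb
LOI: 32.40·0.001000 + 11.39·0.004000 + 64.21·0.001000 + 429.7·0.002000 + 182.4·0.2951 = 54.83 lb
The glass mass, total less LOI, = 720.1 − 54.83 = 665.3 lb (consistent with Σ oxide mass)
wt % = 100 × oxide mass / glass mass

Glass mass = 665.3 lb (batch 720.1 − LOI 54.83).
Composition: SiO2 65.84%, SrO 19.33%, PbO 9.642%, ZrO2 3.292%, Al2O3 1.899%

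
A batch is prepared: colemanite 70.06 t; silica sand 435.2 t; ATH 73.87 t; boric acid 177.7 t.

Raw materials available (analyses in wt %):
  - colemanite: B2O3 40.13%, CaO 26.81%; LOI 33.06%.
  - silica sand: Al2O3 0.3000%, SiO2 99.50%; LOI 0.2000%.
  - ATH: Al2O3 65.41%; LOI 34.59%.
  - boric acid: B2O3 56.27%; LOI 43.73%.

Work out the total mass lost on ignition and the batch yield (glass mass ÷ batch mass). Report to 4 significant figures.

LOI loss = 127.3 t; glass = 629.5 t; yield = 83.18%

Intermediates appear rounded to 4 significant figures within the worked lines — every computation maintains full float precision all the way through; every reported number takes just one rounding — derived quantities, which include the four compositions, ignition loss, yield, glass mass, the totals, are computed at full precision, as given in either problem or answer, from the weighed amounts for 629.5 t of glass.
Material-by-material LOI:
  colemanite: 70.06 × 0.3306 = 23.16 t
  silica sand: 435.2 × 0.002000 = 0.8704 t
  ATH: 73.87 × 0.3459 = 25.55 t
  boric acid: 177.7 × 0.4373 = 77.71 t
Total LOI = 127.3 t
Glass = batch − LOI = 756.8 − 127.3 = 629.5 t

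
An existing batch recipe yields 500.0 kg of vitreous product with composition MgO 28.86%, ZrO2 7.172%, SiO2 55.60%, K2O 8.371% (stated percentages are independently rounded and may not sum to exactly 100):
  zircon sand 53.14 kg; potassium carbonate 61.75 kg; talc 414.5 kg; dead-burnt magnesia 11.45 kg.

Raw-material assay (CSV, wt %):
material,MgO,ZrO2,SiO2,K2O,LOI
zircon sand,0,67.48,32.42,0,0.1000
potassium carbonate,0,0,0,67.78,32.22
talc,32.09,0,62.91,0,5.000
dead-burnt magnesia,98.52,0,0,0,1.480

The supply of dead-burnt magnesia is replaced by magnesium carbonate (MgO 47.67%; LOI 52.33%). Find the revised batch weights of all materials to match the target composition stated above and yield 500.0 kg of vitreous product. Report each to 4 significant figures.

All arithmetic holds full float precision at all times; values along the way are shown with 4-significant-digit rounding across the worked steps. A single rounding completes every reported result — the derived quantities, including the four compositions, yield, totals, glass mass, ignition loss, are re-derived starting from the weights for 500.0 kg of glass in full precision as given in the question or the answer.
The oxide mass targets at 500.0 kg vitreous product:
  MgO: 28.86% × 500.0 = 144.3 kg
  ZrO2: 7.172% × 500.0 = 35.86 kg
  SiO2: 55.60% × 500.0 = 278.0 kg
  K2O: 8.371% × 500.0 = 41.86 kg
Verifying the oxide balance on the weights just shown, under the basis named above (target by target, the sums agree inside rounding margins):
  MgO: 414.5·0.3209 + 23.67·0.4767 = 144.3 kg (target 144.3 kg)
  ZrO2: 53.14·0.6748 = 35.86 kg (target 35.86 kg)
  SiO2: 53.14·0.3242 + 414.5·0.6291 = 278.0 kg (target 278.0 kg)
  K2O: 61.75·0.6778 = 41.85 kg (target 41.86 kg)
Mass balance on the glass: the batch minus its LOI: 500.0 kg (per-oxide target masses sum to 500.0 kg; versus the stated basis of 500.0 kg — deltas are rounding alone).
Total batch = Σ batch = 553.1 kg; ignition loss, Σ(batch × LOI) = 53.06 kg; the yield ratio, glass ÷ batch: 90.41%.

Revised batch per 500.0 kg vitreous product:
  zircon sand: 53.14 kg
  potassium carbonate: 61.75 kg
  talc: 414.5 kg
  magnesium carbonate: 23.67 kg
Total batch = 553.1 kg; LOI loss = 53.06 kg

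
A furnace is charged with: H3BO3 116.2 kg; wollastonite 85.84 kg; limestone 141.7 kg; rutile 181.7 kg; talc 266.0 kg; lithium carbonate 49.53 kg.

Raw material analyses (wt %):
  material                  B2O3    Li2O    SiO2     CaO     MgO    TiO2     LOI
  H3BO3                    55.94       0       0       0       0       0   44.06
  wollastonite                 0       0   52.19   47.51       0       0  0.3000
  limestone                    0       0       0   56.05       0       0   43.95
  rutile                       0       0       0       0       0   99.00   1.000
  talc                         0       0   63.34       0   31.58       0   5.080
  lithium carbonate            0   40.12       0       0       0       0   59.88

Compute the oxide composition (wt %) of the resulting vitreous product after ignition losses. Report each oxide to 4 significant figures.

Values along the way are printed, rounded to 4 significant figures, across the worked steps — all arithmetic holds full precision end to end — exactly one rounding is applied to every reported value — the derived quantities, which include the yield, the totals, six oxide percentages, glass mass, LOI, are recomputed at full precision, as set out in either problem or answer, from the weighed amounts at 682.2 kg of glass.
Oxide-by-oxide delivered mass:
  B2O3: 116.2·0.5594 = 65.00 kg
  Li2O: 49.53·0.4012 = 19.87 kg
  SiO2: 85.84·0.5219 + 266.0·0.6334 = 213.3 kg
  CaO: 85.84·0.4751 + 141.7·0.5605 = 120.2 kg
  MgO: 266.0·0.3158 = 84.00 kg
  TiO2: 181.7·0.9900 = 179.9 kg
LOI: 116.2·0.4406 + 85.84·0.003000 + 141.7·0.4395 + 181.7·0.01000 + 266.0·0.05080 + 49.53·0.5988 = 158.7 kg
batch − LOI leaves glass = 841.0 − 158.7 = 682.2 kg (consistent with Σ oxide mass)
each oxide over glass, ×100, is wt %

Glass mass = 682.2 kg (batch 841.0 − LOI 158.7).
Composition: B2O3 9.528%, Li2O 2.913%, SiO2 31.26%, CaO 17.62%, MgO 12.31%, TiO2 26.37%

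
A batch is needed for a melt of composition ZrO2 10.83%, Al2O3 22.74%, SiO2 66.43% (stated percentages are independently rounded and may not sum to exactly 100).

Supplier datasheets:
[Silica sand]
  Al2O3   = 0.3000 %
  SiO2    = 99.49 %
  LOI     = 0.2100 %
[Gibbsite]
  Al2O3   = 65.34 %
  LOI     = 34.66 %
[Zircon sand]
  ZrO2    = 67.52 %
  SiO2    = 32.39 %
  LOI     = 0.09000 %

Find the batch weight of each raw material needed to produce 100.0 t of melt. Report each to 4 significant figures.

Batch per 100.0 t melt:
  Silica sand: 61.55 t
  Gibbsite: 34.52 t
  Zircon sand: 16.04 t
Total batch = 112.1 t; LOI loss = 12.11 t; yield = 89.20%

Values along the way appear rounded off to 4 significant figures when written out. The working math holds full precision from start to finish. Every reported number includes exactly one rounding; derived quantities are carried at full precision (ignition loss, totals, three oxide percentages, net glass mass, the yield) starting from the weights for 100.0 t of glass as quoted within either problem or answer.
The oxide mass targets at 100.0 t melt:
  ZrO2: 10.83% × 100.0 = 10.83 t
  Al2O3: 22.74% × 100.0 = 22.74 t
  SiO2: 66.43% × 100.0 = 66.43 t
Checking each oxide sum given the weights on record, against the basis in use (every target is met by its sum inside rounding margins):
  ZrO2: 16.04·0.6752 = 10.83 t (target 10.83 t)
  Al2O3: 61.55·0.003000 + 34.52·0.6534 = 22.74 t (target 22.74 t)
  SiO2: 61.55·0.9949 + 16.04·0.3239 = 66.43 t (target 66.43 t)
Consistency of the glass mass: total batch − LOI = 100.0 t (targets for the oxides total 100.0 t; against the stated basis, 100.0 t — gaps are rounding artifacts).
Whole-batch sum: Σ batch = 112.1 t; loss to ignition Σ batch·LOI = 12.11 t; yield: glass divided by total = 89.20%.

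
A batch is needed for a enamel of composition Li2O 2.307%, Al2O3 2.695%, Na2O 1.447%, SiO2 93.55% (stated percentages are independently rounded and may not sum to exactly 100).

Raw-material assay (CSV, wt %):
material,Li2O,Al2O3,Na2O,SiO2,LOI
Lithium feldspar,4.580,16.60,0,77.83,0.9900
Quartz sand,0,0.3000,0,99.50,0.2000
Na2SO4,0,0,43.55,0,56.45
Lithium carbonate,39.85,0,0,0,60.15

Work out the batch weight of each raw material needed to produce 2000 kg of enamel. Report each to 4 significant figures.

Batch per 2000 kg enamel:
  Lithium feldspar: 294.9 kg
  Quartz sand: 1650 kg
  Na2SO4: 66.45 kg
  Lithium carbonate: 81.89 kg
Total batch = 2093 kg; LOI loss = 92.99 kg; yield = 95.56%

All internal work keeps full precision at each step. Working values are shown, with 4-significant-figure rounding, alongside each step — each reported value is rounded a single time. All derived quantities, which include ignition loss, the yield, net glass mass, four oxide percentages, totals, are rebuilt at exact precision, precisely as stated by question or answer, using the weight values per 2000 kg of glass.
The oxide mass targets at 2000 kg enamel:
  Li2O: 2.307% × 2000 = 46.14 kg
  Al2O3: 2.695% × 2000 = 53.90 kg
  Na2O: 1.447% × 2000 = 28.94 kg
  SiO2: 93.55% × 2000 = 1871 kg
Sums-versus-targets review per the reported batch figures, for the quoted basis mass (sums match the target masses up to rounding of the answer):
  Li2O: 294.9·0.04580 + 81.89·0.3985 = 46.14 kg (target 46.14 kg)
  Al2O3: 294.9·0.1660 + 1650·0.003000 = 53.90 kg (target 53.90 kg)
  Na2O: 66.45·0.4355 = 28.94 kg (target 28.94 kg)
  SiO2: 294.9·0.7783 + 1650·0.9950 = 1871 kg (target 1871 kg)
Glass-mass bookkeeping: whole batch net of LOI = 2000 kg (oxide target masses add up to 2000 kg; with the basis standing at 2000 kg — a pure rounding effect).
Total batch = Σ batch = 2093 kg; LOI loss = Σ batch·LOI = 92.99 kg; yield: glass divided by total = 95.56%.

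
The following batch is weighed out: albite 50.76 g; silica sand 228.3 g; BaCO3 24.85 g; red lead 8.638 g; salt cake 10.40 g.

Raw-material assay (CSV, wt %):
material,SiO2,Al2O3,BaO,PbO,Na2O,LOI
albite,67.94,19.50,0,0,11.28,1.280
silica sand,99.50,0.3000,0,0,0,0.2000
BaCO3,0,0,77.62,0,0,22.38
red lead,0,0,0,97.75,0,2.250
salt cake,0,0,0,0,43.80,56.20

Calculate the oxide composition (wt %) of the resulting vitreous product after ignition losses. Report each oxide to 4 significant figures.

Working values appear rounded to 4 significant figures in the printout. All internal work runs at exact precision through the solve — every reported result undergoes a single rounding. All derived quantities (yield, LOI, the totals, the five compositions, net glass mass) are rebuilt in full float precision from the weighed amounts at 310.2 g of glass as given in question or answer.
Oxide masses out of the charge:
  SiO2: 50.76·0.6794 + 228.3·0.9950 = 261.6 g
  Al2O3: 50.76·0.1950 + 228.3·0.003000 = 10.58 g
  BaO: 24.85·0.7762 = 19.29 g
  PbO: 8.638·0.9775 = 8.444 g
  Na2O: 50.76·0.1128 + 10.40·0.4380 = 10.28 g
LOI: 50.76·0.01280 + 228.3·0.002000 + 24.85·0.2238 + 8.638·0.02250 + 10.40·0.5620 = 12.71 g
Resulting glass, batch − LOI: 322.9 − 12.71 = 310.2 g (= Σ oxide masses)
percent by weight: oxide/glass ×100

Glass mass = 310.2 g (batch 322.9 − LOI 12.71).
Composition: SiO2 84.34%, Al2O3 3.411%, BaO 6.217%, PbO 2.722%, Na2O 3.314%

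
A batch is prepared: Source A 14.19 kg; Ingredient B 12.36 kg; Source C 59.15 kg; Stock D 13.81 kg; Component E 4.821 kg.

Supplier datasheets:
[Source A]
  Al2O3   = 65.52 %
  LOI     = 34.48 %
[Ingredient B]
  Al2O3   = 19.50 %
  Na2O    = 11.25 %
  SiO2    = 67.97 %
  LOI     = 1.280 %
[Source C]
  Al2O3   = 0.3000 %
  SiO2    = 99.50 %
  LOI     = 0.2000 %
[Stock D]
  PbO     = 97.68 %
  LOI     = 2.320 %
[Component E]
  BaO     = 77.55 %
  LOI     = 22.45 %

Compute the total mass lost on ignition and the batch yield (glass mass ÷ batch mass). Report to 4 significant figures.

Every computation holds full precision all the way through — values along the way are printed with 4-significant-figure rounding between the steps — a single rounding finalizes every reported number; all derived quantities, including yield, net glass mass, ignition loss, five oxide percentages, totals, are re-derived using the weight values on 97.76 kg of glass in full precision as written in question or answer.
Each material's LOI contribution:
  Source A: 14.19 × 0.3448 = 4.893 kg
  Ingredient B: 12.36 × 0.01280 = 0.1582 kg
  Source C: 59.15 × 0.002000 = 0.1183 kg
  Stock D: 13.81 × 0.02320 = 0.3204 kg
  Component E: 4.821 × 0.2245 = 1.082 kg
Total LOI = 6.572 kg
Glass = batch − LOI = 104.3 − 6.572 = 97.76 kg

LOI loss = 6.572 kg; glass = 97.76 kg; yield = 93.70%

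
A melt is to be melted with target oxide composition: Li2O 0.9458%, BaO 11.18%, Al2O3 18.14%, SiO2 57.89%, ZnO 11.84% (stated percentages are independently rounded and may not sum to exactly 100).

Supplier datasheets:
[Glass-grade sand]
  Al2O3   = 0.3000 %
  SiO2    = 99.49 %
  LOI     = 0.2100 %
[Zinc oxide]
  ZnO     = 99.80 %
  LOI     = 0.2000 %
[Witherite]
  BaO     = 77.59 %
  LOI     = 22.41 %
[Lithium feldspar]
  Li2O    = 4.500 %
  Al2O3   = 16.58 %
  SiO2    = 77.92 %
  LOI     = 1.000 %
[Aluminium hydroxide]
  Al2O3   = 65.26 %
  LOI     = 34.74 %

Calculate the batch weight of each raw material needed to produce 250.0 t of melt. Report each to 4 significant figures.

Batch per 250.0 t melt:
  Glass-grade sand: 104.3 t
  Zinc oxide: 29.66 t
  Witherite: 36.02 t
  Lithium feldspar: 52.54 t
  Aluminium hydroxide: 55.66 t
Total batch = 278.2 t; LOI loss = 28.21 t; yield = 89.86%

The intermediate values appear, rounded to 4 significant figures, on the page — all arithmetic holds full precision from first step to last — each reported result carries a single rounding; derived quantities are re-derived starting from the weights per 250.0 t of glass at full precision (LOI, five oxide percentages, net glass mass, the yield, the totals) as set out in the question or the answer.
Target masses of each oxide per 250.0 t melt:
  Li2O: 0.9458% × 250.0 = 2.364 t
  BaO: 11.18% × 250.0 = 27.95 t
  Al2O3: 18.14% × 250.0 = 45.35 t
  SiO2: 57.89% × 250.0 = 144.7 t
  ZnO: 11.84% × 250.0 = 29.60 t
Balance tally, oxide-wise, from the weights as reported, against the basis in use (delivered sums recover each target net of answer rounding effects):
  Li2O: 52.54·0.04500 = 2.364 t (target 2.364 t)
  BaO: 36.02·0.7759 = 27.95 t (target 27.95 t)
  Al2O3: 104.3·0.003000 + 52.54·0.1658 + 55.66·0.6526 = 45.35 t (target 45.35 t)
  SiO2: 104.3·0.9949 + 52.54·0.7792 = 144.7 t (target 144.7 t)
  ZnO: 29.66·0.9980 = 29.60 t (target 29.60 t)
Mass balance on the glass: Σ batch − LOI loss = 250.0 t (oxide target masses add up to 250.0 t; the stated basis being 250.0 t — differing by rounding only).
Whole-batch sum: Σ batch = 278.2 t; LOI removed, Σ of batch·LOI: 28.21 t; yield = glass ÷ total batch = 89.86%.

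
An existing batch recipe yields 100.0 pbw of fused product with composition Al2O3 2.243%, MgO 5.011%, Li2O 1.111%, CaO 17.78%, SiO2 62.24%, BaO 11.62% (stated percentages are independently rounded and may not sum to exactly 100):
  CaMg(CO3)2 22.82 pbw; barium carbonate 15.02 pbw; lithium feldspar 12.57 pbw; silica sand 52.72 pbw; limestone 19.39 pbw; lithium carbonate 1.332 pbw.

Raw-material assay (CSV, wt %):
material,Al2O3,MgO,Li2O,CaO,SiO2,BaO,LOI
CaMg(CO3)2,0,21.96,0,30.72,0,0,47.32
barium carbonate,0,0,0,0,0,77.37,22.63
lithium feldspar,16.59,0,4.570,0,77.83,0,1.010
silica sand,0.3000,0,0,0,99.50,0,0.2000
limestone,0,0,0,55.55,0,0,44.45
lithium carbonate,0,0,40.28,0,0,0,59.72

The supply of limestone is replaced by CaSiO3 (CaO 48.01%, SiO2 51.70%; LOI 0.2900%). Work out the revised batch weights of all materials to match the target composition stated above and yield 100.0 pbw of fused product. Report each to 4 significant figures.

Revised batch per 100.0 pbw fused product:
  CaMg(CO3)2: 22.82 pbw
  barium carbonate: 15.02 pbw
  lithium feldspar: 12.78 pbw
  silica sand: 40.90 pbw
  CaSiO3: 22.43 pbw
  lithium carbonate: 1.308 pbw
Total batch = 115.3 pbw; LOI loss = 15.25 pbw

All arithmetic holds exact precision from first step to last; working values are shown (rounded to four significant figures) across the worked steps — each reported number is rounded a single time. Derived quantities are re-derived from the weighed amounts for 100.0 pbw of glass in full precision (the totals, the six compositions, the yield, glass mass, LOI), exactly as printed in problem or answer.
Oxide mass targets, per 100.0 pbw fused product:
  Al2O3: 2.243% × 100.0 = 2.243 pbw
  MgO: 5.011% × 100.0 = 5.011 pbw
  Li2O: 1.111% × 100.0 = 1.111 pbw
  CaO: 17.78% × 100.0 = 17.78 pbw
  SiO2: 62.24% × 100.0 = 62.24 pbw
  BaO: 11.62% × 100.0 = 11.62 pbw
Sums-versus-targets review with the batch weights as given, relative to the basis at hand (summed amounts equal target values inside rounding margins):
  Al2O3: 12.78·0.1659 + 40.90·0.003000 = 2.243 pbw (target 2.243 pbw)
  MgO: 22.82·0.2196 = 5.011 pbw (target 5.011 pbw)
  Li2O: 12.78·0.04570 + 1.308·0.4028 = 1.111 pbw (target 1.111 pbw)
  CaO: 22.82·0.3072 + 22.43·0.4801 = 17.78 pbw (target 17.78 pbw)
  SiO2: 12.78·0.7783 + 40.90·0.9950 + 22.43·0.5170 = 62.24 pbw (target 62.24 pbw)
  BaO: 15.02·0.7737 = 11.62 pbw (target 11.62 pbw)
Glass-mass bookkeeping: net batch after ignition = 100.0 pbw (summing oxide targets gives 100.0 pbw; stated basis 100.0 pbw — gaps are rounding artifacts).
Whole-batch sum: Σ batch = 115.3 pbw; Σ batch·LOI gives LOI loss = 15.25 pbw; yield: glass divided by total = 86.76%.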